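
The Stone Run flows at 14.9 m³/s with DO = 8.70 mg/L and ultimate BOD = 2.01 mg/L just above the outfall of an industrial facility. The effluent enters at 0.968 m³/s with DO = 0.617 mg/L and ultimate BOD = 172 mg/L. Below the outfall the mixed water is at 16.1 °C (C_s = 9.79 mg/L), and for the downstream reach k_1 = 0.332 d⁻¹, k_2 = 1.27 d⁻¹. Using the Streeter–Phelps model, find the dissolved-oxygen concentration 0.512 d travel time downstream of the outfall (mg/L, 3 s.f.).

Mixed DO = (14.9×8.70 + 0.968×0.617)/(14.9+0.968) = 130.2/15.87 = 8.207 mg/L.
Mixed L₀ = (14.9×2.01 + 0.968×172)/(15.87) = 196.4/15.87 = 12.38 mg/L.
Initial deficit D₀ = C_s − DO₀ = 9.79 − 8.207 = 1.583 mg/L.
D(0.512) = [0.332×12.38/(1.27−0.332)](e^(−0.332×0.512) − e^(−1.27×0.512)) + 1.583 e^(−1.27×0.512)
= 4.382 × (0.8437 − 0.5219) + 1.583 × 0.5219 = 2.236 mg/L.
DO = 9.79 − 2.236 = 7.554 mg/L.

DO ≈ 7.55 mg/L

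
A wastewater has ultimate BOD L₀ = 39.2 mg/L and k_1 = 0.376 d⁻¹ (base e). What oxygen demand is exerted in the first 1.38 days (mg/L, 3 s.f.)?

y ≈ 15.9 mg/L

y_t = L₀(1 − e^(−k_1 t)) = 39.2 × (1 − e^(−0.376×1.38))
= 39.2 × (1 − 0.5952) = 39.2 × 0.4048 = 15.87 mg/L.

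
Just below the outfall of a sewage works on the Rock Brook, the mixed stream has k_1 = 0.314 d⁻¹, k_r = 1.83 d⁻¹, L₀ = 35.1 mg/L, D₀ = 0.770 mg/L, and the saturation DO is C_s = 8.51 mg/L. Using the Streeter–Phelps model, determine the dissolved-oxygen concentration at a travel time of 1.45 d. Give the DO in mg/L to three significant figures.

k_1 L₀/(k_r−k_1) = 0.314×35.1/(1.83−0.314) = 11.02/1.516 = 7.270 mg/L.
e^(−k_1 t) = e^(−0.314×1.450) = 0.6343; e^(−k_r t) = e^(−1.83×1.450) = 0.07040.
D = 7.270 × (0.6343 − 0.07040) + 0.770 × 0.07040 = 4.099 + 0.05421 = 4.153 mg/L.
DO = C_s − D = 8.51 − 4.153 = 4.357 mg/L.

DO ≈ 4.36 mg/L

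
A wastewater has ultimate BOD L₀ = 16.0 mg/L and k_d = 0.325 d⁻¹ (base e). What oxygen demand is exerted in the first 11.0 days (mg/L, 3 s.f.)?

y ≈ 15.6 mg/L

y_t = L₀(1 − e^(−k_d t)) = 16.0 × (1 − e^(−0.325×11.0))
= 16.0 × (1 − 0.02802) = 16.0 × 0.9720 = 15.55 mg/L.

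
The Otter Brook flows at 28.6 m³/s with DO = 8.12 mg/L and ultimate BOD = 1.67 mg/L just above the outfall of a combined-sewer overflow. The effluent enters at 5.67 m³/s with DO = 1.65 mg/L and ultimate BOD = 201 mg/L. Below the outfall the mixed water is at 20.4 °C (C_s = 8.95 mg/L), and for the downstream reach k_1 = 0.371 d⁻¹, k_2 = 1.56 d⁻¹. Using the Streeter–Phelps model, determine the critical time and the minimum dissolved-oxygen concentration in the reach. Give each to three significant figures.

t_c ≈ 1.05 d; minimum DO ≈ 3.36 mg/L

Mixed DO = (28.6×8.12 + 5.67×1.65)/(28.6+5.67) = 241.6/34.27 = 7.050 mg/L.
Mixed L₀ = (28.6×1.67 + 5.67×201)/(34.27) = 1187/34.27 = 34.65 mg/L.
Initial deficit D₀ = C_s − DO₀ = 8.95 − 7.050 = 1.900 mg/L.
t_c = (1/1.189) ln[(1.56/0.371)(1 − 1.900×1.189/(0.371×34.65))] = 0.8410 × ln(3.466) = 1.045 d.
D_c = (0.371/1.56) × 34.65 × e^(−0.371×1.045) = 0.2378 × 34.65 × 0.6785 = 5.591 mg/L.
Minimum DO = 8.95 − 5.591 = 3.359 mg/L.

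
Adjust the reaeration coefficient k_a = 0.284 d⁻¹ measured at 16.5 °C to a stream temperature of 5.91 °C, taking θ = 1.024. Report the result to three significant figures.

k_a ≈ 0.221 d⁻¹

k_a(T₂) = k_a(T₁) · θ^(T₂−T₁) = 0.284 × 1.024^(5.91−16.5)
= 0.284 × 1.024^-10.6 = 0.284 × 0.7779 = 0.2209 d⁻¹.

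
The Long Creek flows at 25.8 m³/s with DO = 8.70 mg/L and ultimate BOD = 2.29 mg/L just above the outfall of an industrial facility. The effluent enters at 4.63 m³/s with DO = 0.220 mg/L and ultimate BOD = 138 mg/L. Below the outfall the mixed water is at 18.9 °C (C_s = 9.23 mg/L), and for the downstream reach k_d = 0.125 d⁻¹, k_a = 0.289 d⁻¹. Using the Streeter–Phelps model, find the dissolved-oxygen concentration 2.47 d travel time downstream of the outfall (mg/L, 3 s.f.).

Mixed DO = (25.8×8.70 + 4.63×0.220)/(25.8+4.63) = 225.5/30.43 = 7.410 mg/L.
Mixed L₀ = (25.8×2.29 + 4.63×138)/(30.43) = 698.0/30.43 = 22.94 mg/L.
Initial deficit D₀ = C_s − DO₀ = 9.23 − 7.410 = 1.820 mg/L.
D(2.47) = [0.125×22.94/(0.289−0.125)](e^(−0.125×2.47) − e^(−0.289×2.47)) + 1.820 e^(−0.289×2.47)
= 17.48 × (0.7344 − 0.4898) + 1.820 × 0.4898 = 5.168 mg/L.
DO = 9.23 − 5.168 = 4.062 mg/L.

DO ≈ 4.06 mg/L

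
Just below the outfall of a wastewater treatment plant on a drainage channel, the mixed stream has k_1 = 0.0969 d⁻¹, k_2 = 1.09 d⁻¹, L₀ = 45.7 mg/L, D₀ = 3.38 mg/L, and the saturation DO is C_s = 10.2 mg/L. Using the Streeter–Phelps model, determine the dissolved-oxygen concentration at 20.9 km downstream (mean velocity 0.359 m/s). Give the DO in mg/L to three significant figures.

Travel time t = x/v = 20.9 km / (0.359 m/s) = 20900 m / 0.359 m/s = 58220 s = 0.6738 d.
k_1 L₀/(k_2−k_1) = 0.0969×45.7/(1.09−0.0969) = 4.428/0.9931 = 4.459 mg/L.
e^(−k_1 t) = e^(−0.0969×0.6738) = 0.9368; e^(−k_2 t) = e^(−1.09×0.6738) = 0.4798.
D = 4.459 × (0.9368 − 0.4798) + 3.38 × 0.4798 = 2.038 + 1.622 = 3.660 mg/L.
DO = C_s − D = 10.2 − 3.660 = 6.540 mg/L.

DO ≈ 6.54 mg/L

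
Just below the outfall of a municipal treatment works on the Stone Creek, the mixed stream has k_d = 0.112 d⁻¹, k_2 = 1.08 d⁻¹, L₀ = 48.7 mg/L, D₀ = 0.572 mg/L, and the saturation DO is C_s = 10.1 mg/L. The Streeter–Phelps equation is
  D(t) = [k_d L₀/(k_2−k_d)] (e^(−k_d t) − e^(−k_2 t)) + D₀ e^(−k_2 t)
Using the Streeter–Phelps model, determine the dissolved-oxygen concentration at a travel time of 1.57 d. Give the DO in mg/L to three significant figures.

DO ≈ 6.30 mg/L

k_d L₀/(k_2−k_d) = 0.112×48.7/(1.08−0.112) = 5.454/0.9680 = 5.635 mg/L.
e^(−k_d t) = e^(−0.112×1.570) = 0.8388; e^(−k_2 t) = e^(−1.08×1.570) = 0.1835.
D = 5.635 × (0.8388 − 0.1835) + 0.572 × 0.1835 = 3.692 + 0.1050 = 3.797 mg/L.
DO = C_s − D = 10.1 − 3.797 = 6.303 mg/L.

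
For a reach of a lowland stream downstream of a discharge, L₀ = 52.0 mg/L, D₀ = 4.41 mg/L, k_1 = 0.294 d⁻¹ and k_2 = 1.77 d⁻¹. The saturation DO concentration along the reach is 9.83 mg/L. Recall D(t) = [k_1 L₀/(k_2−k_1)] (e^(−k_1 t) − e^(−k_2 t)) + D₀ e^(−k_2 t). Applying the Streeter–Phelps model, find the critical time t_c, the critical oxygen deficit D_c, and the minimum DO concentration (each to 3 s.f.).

t_c ≈ 0.840 d; D_c ≈ 6.75 mg/L; min DO ≈ 3.08 mg/L

t_c = [1/(k_2−k_1)] ln[(k_2/k_1)(1 − D₀(k_2−k_1)/(k_1 L₀))]
= [1/(1.77−0.294)] ln[(1.77/0.294)(1 − 4.41×1.476/(0.294×52.0))]
= (1/1.476) ln[6.020 × 0.5742] = 0.6775 × ln(3.457) = 0.6775 × 1.240 = 0.8404 d.
D_c = (k_1/k_2) L₀ e^(−k_1 t_c) = (0.294/1.77) × 52.0 × e^(−0.294×0.8404) = 0.1661 × 52.0 × 0.7811 = 6.746 mg/L.
Minimum DO = C_s − D_c = 9.83 − 6.746 = 3.084 mg/L.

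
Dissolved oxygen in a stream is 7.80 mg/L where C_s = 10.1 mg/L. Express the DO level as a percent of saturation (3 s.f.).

% saturation = C/C_s × 100 = 7.80/10.1 × 100 = 77.2 %.

77.2 % saturation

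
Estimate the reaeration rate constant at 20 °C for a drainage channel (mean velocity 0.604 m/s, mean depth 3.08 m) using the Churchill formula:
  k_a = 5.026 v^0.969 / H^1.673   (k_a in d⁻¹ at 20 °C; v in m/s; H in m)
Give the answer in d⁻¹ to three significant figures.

k_a = 5.026 × 0.604^0.969 / 3.08^1.673 = 5.026 × 0.6135 / 6.567 = 0.4696 d⁻¹.

k_a ≈ 0.470 d⁻¹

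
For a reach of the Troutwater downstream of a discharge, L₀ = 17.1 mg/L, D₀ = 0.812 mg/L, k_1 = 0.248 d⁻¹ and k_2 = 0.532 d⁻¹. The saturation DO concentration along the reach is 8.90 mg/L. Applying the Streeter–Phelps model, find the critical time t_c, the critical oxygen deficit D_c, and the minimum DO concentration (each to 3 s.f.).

t_c ≈ 2.49 d; D_c ≈ 4.30 mg/L; min DO ≈ 4.60 mg/L

At the critical point dD/dt = 0, so k_1 L₀ e^(−k_1 t) = k_2 D. Substituting D(t) from the Streeter–Phelps equation and solving for t gives
t_c = ln[(k_2/k_1)(1 − D₀(k_2−k_1)/(k_1 L₀))] / (k_2−k_1).
Here k_2−k_1 = 0.2840 d⁻¹ and 1 − D₀(k_2−k_1)/(k_1 L₀) = 1 − 0.812×0.2840/(0.248×17.1) = 0.9456, so
t_c = ln(2.145 × 0.9456) / 0.2840 = 0.7073 / 0.2840 = 2.490 d.
L(t_c) = L₀ e^(−k_1 t_c) = 17.1 × 0.5392 = 9.221 mg/L, and at the critical point k_2 D_c = k_1 L, so D_c = (0.248/0.532) × 9.221 = 4.298 mg/L.
Minimum DO = C_s − D_c = 8.90 − 4.298 = 4.602 mg/L.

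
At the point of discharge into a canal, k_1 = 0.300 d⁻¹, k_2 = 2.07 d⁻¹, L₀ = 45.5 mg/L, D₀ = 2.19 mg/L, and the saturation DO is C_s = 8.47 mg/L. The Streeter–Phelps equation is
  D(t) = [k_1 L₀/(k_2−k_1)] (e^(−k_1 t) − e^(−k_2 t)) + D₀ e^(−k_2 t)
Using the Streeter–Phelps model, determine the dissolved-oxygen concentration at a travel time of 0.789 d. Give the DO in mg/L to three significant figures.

DO ≈ 3.46 mg/L

k_1 L₀/(k_2−k_1) = 0.300×45.5/(2.07−0.300) = 13.65/1.770 = 7.712 mg/L.
e^(−k_1 t) = e^(−0.300×0.7890) = 0.7892; e^(−k_2 t) = e^(−2.07×0.7890) = 0.1953.
D = 7.712 × (0.7892 − 0.1953) + 2.19 × 0.1953 = 4.580 + 0.4277 = 5.008 mg/L.
DO = C_s − D = 8.47 − 5.008 = 3.462 mg/L.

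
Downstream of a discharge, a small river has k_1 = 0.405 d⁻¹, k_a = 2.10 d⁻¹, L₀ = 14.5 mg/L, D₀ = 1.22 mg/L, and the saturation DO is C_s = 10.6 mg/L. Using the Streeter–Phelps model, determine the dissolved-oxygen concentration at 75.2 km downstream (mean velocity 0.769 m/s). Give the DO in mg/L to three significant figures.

Travel time t = x/v = 75.2 km / (0.769 m/s) = 75200 m / 0.769 m/s = 97790 s = 1.132 d.
k_1 L₀/(k_a−k_1) = 0.405×14.5/(2.10−0.405) = 5.873/1.695 = 3.465 mg/L.
e^(−k_1 t) = e^(−0.405×1.132) = 0.6323; e^(−k_a t) = e^(−2.10×1.132) = 0.09284.
D = 3.465 × (0.6323 − 0.09284) + 1.22 × 0.09284 = 1.869 + 0.1133 = 1.982 mg/L.
DO = C_s − D = 10.6 − 1.982 = 8.618 mg/L.

DO ≈ 8.62 mg/L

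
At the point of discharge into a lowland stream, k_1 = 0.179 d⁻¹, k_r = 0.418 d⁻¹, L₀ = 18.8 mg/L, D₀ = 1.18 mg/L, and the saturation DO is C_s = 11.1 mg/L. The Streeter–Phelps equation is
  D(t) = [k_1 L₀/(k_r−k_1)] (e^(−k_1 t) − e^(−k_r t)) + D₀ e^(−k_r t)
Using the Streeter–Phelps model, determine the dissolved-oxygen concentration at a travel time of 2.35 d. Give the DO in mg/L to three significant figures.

k_1 L₀/(k_r−k_1) = 0.179×18.8/(0.418−0.179) = 3.365/0.2390 = 14.08 mg/L.
e^(−k_1 t) = e^(−0.179×2.350) = 0.6566; e^(−k_r t) = e^(−0.418×2.350) = 0.3744.
D = 14.08 × (0.6566 − 0.3744) + 1.18 × 0.3744 = 3.973 + 0.4418 = 4.415 mg/L.
DO = C_s − D = 11.1 − 4.415 = 6.685 mg/L.

DO ≈ 6.69 mg/L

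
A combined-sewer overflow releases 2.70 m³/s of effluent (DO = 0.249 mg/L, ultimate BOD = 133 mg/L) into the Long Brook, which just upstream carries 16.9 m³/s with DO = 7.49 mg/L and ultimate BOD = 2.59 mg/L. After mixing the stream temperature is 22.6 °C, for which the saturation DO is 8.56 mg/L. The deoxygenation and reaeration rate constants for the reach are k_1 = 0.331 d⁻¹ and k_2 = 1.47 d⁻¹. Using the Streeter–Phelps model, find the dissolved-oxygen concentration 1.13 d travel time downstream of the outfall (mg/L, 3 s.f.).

Mixed DO = (16.9×7.49 + 2.70×0.249)/(16.9+2.70) = 127.3/19.60 = 6.493 mg/L.
Mixed L₀ = (16.9×2.59 + 2.70×133)/(19.60) = 402.9/19.60 = 20.55 mg/L.
Initial deficit D₀ = C_s − DO₀ = 8.56 − 6.493 = 2.067 mg/L.
D(1.13) = [0.331×20.55/(1.47−0.331)](e^(−0.331×1.13) − e^(−1.47×1.13)) + 2.067 e^(−1.47×1.13)
= 5.973 × (0.6880 − 0.1899) + 2.067 × 0.1899 = 3.368 mg/L.
DO = 8.56 − 3.368 = 5.192 mg/L.

DO ≈ 5.19 mg/L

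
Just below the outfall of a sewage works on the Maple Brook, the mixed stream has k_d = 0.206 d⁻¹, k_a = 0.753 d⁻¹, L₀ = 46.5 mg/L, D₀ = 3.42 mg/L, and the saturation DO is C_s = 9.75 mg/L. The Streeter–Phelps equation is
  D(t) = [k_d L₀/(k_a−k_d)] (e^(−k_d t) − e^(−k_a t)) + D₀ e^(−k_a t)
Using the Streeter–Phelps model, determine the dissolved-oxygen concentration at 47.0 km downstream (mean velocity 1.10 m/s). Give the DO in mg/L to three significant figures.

DO ≈ 3.64 mg/L

Travel time t = x/v = 47.0 km / (1.10 m/s) = 47000 m / 1.10 m/s = 42730 s = 0.4945 d.
k_d L₀/(k_a−k_d) = 0.206×46.5/(0.753−0.206) = 9.579/0.5470 = 17.51 mg/L.
e^(−k_d t) = e^(−0.206×0.4945) = 0.9031; e^(−k_a t) = e^(−0.753×0.4945) = 0.6891.
D = 17.51 × (0.9031 − 0.6891) + 3.42 × 0.6891 = 3.748 + 2.357 = 6.105 mg/L.
DO = C_s − D = 9.75 − 6.105 = 3.645 mg/L.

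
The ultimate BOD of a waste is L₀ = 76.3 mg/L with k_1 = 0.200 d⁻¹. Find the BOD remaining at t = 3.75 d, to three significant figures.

L_t = L₀ e^(−k_1 t) = 76.3 × e^(−0.200×3.75) = 76.3 × 0.4724 = 36.04 mg/L.

L ≈ 36.0 mg/L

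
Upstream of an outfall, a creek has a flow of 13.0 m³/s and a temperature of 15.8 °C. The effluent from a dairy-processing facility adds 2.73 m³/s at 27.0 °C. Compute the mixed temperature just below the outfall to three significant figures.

17.7 °C

Flow-weighted mixing: C = (Q_r C_r + Q_w C_w)/(Q_r + Q_w)
= (13.0×15.8 + 2.73×27.0)/(13.0 + 2.73) = 279.1/15.73 = 17.74 °C.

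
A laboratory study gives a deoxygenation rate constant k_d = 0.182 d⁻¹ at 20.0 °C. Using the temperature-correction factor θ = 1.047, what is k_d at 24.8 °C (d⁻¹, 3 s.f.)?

k_d(T₂) = k_d(T₁) · θ^(T₂−T₁) = 0.182 × 1.047^(24.8−20.0)
= 0.182 × 1.047^4.80 = 0.182 × 1.247 = 0.2269 d⁻¹.

k_d ≈ 0.227 d⁻¹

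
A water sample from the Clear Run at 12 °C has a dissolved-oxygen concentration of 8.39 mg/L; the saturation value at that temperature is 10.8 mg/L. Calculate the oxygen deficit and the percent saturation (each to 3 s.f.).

D = C_s − C = 10.8 − 8.39 = 2.41 mg/L.
% saturation = 8.39/10.8 × 100 = 77.7 %.

D ≈ 2.41 mg/L; 77.7 % saturation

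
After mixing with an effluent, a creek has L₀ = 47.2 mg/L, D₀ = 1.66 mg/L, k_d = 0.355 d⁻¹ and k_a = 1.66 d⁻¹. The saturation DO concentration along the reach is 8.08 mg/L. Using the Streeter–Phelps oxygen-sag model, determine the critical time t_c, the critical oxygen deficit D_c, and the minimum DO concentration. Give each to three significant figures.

t_c ≈ 1.08 d; D_c ≈ 6.89 mg/L; min DO ≈ 1.19 mg/L

At the critical point dD/dt = 0, so k_d L₀ e^(−k_d t) = k_a D. Substituting D(t) from the Streeter–Phelps equation and solving for t gives
t_c = ln[(k_a/k_d)(1 − D₀(k_a−k_d)/(k_d L₀))] / (k_a−k_d).
Here k_a−k_d = 1.305 d⁻¹ and 1 − D₀(k_a−k_d)/(k_d L₀) = 1 − 1.66×1.305/(0.355×47.2) = 0.8707, so
t_c = ln(4.676 × 0.8707) / 1.305 = 1.404 / 1.305 = 1.076 d.
L(t_c) = L₀ e^(−k_d t_c) = 47.2 × 0.6825 = 32.22 mg/L, and at the critical point k_a D_c = k_d L, so D_c = (0.355/1.66) × 32.22 = 6.890 mg/L.
Minimum DO = C_s − D_c = 8.08 − 6.890 = 1.190 mg/L.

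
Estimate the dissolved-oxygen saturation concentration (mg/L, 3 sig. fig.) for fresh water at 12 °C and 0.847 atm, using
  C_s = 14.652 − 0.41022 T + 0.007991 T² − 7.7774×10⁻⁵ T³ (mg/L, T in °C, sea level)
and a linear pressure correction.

At sea level: C_s = 14.652 − 0.41022×12 + 0.007991×12² − 7.7774×10⁻⁵×12³ = 10.75 mg/L.
Pressure correction: C_s' = 10.75 × 0.847 = 9.102 mg/L.

C_s ≈ 9.10 mg/L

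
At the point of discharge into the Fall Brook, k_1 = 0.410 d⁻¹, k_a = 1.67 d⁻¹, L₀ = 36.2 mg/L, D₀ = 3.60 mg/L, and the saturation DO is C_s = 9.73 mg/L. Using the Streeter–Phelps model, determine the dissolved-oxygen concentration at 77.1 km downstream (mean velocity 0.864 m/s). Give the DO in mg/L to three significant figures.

Travel time t = x/v = 77.1 km / (0.864 m/s) = 77100 m / 0.864 m/s = 89240 s = 1.033 d.
k_1 L₀/(k_a−k_1) = 0.410×36.2/(1.67−0.410) = 14.84/1.260 = 11.78 mg/L.
e^(−k_1 t) = e^(−0.410×1.033) = 0.6548; e^(−k_a t) = e^(−1.67×1.033) = 0.1782.
D = 11.78 × (0.6548 − 0.1782) + 3.60 × 0.1782 = 5.614 + 0.6415 = 6.255 mg/L.
DO = C_s − D = 9.73 − 6.255 = 3.475 mg/L.

DO ≈ 3.47 mg/L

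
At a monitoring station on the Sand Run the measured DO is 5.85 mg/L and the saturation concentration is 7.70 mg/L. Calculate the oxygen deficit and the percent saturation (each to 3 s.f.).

D = C_s − C = 7.70 − 5.85 = 1.85 mg/L.
% saturation = 5.85/7.70 × 100 = 76.0 %.

D ≈ 1.85 mg/L; 76.0 % saturation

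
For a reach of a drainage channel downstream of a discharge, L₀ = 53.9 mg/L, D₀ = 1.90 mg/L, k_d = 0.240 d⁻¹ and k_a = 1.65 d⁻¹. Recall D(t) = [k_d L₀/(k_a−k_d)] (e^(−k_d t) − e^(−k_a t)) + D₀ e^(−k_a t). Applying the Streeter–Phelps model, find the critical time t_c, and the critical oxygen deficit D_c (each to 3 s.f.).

t_c ≈ 1.20 d; D_c ≈ 5.87 mg/L

t_c = [1/(k_a−k_d)] ln[(k_a/k_d)(1 − D₀(k_a−k_d)/(k_d L₀))]
= [1/(1.65−0.240)] ln[(1.65/0.240)(1 − 1.90×1.410/(0.240×53.9))]
= (1/1.410) ln[6.875 × 0.7929] = 0.7092 × ln(5.451) = 0.7092 × 1.696 = 1.203 d.
L(t_c) = L₀ e^(−k_d t_c) = 53.9 × 0.7493 = 40.39 mg/L, and at the critical point k_a D_c = k_d L, so D_c = (0.240/1.65) × 40.39 = 5.874 mg/L.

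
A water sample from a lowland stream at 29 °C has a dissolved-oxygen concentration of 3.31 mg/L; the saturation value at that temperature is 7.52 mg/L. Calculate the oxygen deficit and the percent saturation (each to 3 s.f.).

D ≈ 4.21 mg/L; 44.0 % saturation

D = C_s − C = 7.52 − 3.31 = 4.21 mg/L.
% saturation = 3.31/7.52 × 100 = 44.0 %.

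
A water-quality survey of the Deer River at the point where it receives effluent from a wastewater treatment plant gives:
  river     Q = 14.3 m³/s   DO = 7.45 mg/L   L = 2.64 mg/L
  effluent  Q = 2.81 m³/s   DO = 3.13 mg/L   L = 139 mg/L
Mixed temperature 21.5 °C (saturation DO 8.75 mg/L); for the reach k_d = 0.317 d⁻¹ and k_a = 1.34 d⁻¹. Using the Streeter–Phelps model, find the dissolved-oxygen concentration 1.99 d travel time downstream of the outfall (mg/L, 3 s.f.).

Mixed DO = (14.3×7.45 + 2.81×3.13)/(14.3+2.81) = 115.3/17.11 = 6.741 mg/L.
Mixed L₀ = (14.3×2.64 + 2.81×139)/(17.11) = 428.3/17.11 = 25.03 mg/L.
Initial deficit D₀ = C_s − DO₀ = 8.75 − 6.741 = 2.009 mg/L.
D(1.99) = [0.317×25.03/(1.34−0.317)](e^(−0.317×1.99) − e^(−1.34×1.99)) + 2.009 e^(−1.34×1.99)
= 7.758 × (0.5321 − 0.06949) + 2.009 × 0.06949 = 3.729 mg/L.
DO = 8.75 − 3.729 = 5.021 mg/L.

DO ≈ 5.02 mg/L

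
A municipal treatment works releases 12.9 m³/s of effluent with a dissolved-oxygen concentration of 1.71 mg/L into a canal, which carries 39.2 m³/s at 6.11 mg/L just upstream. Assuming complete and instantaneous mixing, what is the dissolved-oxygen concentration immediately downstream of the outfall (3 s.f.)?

Flow-weighted mixing: C = (Q_r C_r + Q_w C_w)/(Q_r + Q_w)
= (39.2×6.11 + 12.9×1.71)/(39.2 + 12.9) = 261.6/52.10 = 5.021 mg/L.

5.02 mg/L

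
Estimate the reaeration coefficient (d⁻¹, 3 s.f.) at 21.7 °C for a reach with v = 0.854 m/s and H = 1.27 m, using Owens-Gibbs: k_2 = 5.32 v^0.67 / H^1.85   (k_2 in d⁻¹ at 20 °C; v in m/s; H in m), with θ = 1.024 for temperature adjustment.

k_2(20) = 5.32 × 0.854^0.67 / 1.27^1.85 = 5.32 × 0.8997 / 1.556 = 3.076 d⁻¹.
k_2(21.7) = 3.076 × 1.024^(21.7−20) = 3.076 × 1.041 = 3.202 d⁻¹.

k_2 ≈ 3.20 d⁻¹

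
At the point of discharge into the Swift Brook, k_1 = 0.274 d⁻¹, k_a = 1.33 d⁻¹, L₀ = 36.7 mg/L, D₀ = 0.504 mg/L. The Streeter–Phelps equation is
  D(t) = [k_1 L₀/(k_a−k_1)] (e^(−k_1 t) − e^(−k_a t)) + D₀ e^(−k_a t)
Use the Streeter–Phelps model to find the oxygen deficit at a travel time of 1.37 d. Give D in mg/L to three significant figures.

D ≈ 5.08 mg/L

k_1 L₀/(k_a−k_1) = 0.274×36.7/(1.33−0.274) = 10.06/1.056 = 9.523 mg/L.
e^(−k_1 t) = e^(−0.274×1.370) = 0.6870; e^(−k_a t) = e^(−1.33×1.370) = 0.1617.
D = 9.523 × (0.6870 − 0.1617) + 0.504 × 0.1617 = 5.003 + 0.08149 = 5.084 mg/L.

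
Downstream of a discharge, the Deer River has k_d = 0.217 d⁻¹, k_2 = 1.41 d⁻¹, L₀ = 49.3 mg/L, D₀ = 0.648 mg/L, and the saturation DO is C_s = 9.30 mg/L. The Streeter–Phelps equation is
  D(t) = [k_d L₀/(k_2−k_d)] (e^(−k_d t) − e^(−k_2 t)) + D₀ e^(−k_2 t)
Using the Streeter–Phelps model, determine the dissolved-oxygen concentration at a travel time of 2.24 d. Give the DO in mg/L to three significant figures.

k_d L₀/(k_2−k_d) = 0.217×49.3/(1.41−0.217) = 10.70/1.193 = 8.967 mg/L.
e^(−k_d t) = e^(−0.217×2.240) = 0.6150; e^(−k_2 t) = e^(−1.41×2.240) = 0.04249.
D = 8.967 × (0.6150 − 0.04249) + 0.648 × 0.04249 = 5.134 + 0.02754 = 5.162 mg/L.
DO = C_s − D = 9.30 − 5.162 = 4.138 mg/L.

DO ≈ 4.14 mg/L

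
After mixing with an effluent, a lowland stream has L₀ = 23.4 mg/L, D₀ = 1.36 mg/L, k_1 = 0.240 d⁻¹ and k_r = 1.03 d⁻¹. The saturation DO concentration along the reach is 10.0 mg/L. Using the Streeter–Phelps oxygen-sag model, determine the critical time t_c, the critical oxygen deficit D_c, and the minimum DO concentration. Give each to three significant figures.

At the critical point dD/dt = 0, so k_1 L₀ e^(−k_1 t) = k_r D. Substituting D(t) from the Streeter–Phelps equation and solving for t gives
t_c = ln[(k_r/k_1)(1 − D₀(k_r−k_1)/(k_1 L₀))] / (k_r−k_1).
Here k_r−k_1 = 0.7900 d⁻¹ and 1 − D₀(k_r−k_1)/(k_1 L₀) = 1 − 1.36×0.7900/(0.240×23.4) = 0.8087, so
t_c = ln(4.292 × 0.8087) / 0.7900 = 1.244 / 0.7900 = 1.575 d.
L(t_c) = L₀ e^(−k_1 t_c) = 23.4 × 0.6852 = 16.03 mg/L, and at the critical point k_r D_c = k_1 L, so D_c = (0.240/1.03) × 16.03 = 3.736 mg/L.
Minimum DO = C_s − D_c = 10.0 − 3.736 = 6.264 mg/L.

t_c ≈ 1.58 d; D_c ≈ 3.74 mg/L; min DO ≈ 6.26 mg/L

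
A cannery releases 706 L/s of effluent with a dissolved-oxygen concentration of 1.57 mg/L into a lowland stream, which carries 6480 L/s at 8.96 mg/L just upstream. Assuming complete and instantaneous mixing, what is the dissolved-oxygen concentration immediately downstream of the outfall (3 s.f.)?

Flow-weighted mixing: C = (Q_r C_r + Q_w C_w)/(Q_r + Q_w)
= (6480×8.96 + 706×1.57)/(6480 + 706) = 59170/7186 = 8.234 mg/L.

8.23 mg/L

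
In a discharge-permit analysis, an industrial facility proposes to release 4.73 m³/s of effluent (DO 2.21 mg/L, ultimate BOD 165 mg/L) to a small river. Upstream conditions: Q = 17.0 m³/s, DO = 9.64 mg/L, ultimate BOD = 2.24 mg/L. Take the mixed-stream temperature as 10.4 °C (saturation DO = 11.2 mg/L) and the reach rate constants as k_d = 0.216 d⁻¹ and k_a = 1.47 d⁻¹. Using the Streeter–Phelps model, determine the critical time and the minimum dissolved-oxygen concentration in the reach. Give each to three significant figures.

Mixed DO = (17.0×9.64 + 4.73×2.21)/(17.0+4.73) = 174.3/21.73 = 8.023 mg/L.
Mixed L₀ = (17.0×2.24 + 4.73×165)/(21.73) = 818.5/21.73 = 37.67 mg/L.
Initial deficit D₀ = C_s − DO₀ = 11.2 − 8.023 = 3.177 mg/L.
t_c = (1/1.254) ln[(1.47/0.216)(1 − 3.177×1.254/(0.216×37.67))] = 0.7974 × ln(3.473) = 0.9928 d.
D_c = (0.216/1.47) × 37.67 × e^(−0.216×0.9928) = 0.1469 × 37.67 × 0.8070 = 4.467 mg/L.
Minimum DO = 11.2 − 4.467 = 6.733 mg/L.

t_c ≈ 0.993 d; minimum DO ≈ 6.73 mg/L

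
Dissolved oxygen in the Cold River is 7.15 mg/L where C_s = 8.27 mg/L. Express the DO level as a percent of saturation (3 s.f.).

86.5 % saturation

% saturation = C/C_s × 100 = 7.15/8.27 × 100 = 86.5 %.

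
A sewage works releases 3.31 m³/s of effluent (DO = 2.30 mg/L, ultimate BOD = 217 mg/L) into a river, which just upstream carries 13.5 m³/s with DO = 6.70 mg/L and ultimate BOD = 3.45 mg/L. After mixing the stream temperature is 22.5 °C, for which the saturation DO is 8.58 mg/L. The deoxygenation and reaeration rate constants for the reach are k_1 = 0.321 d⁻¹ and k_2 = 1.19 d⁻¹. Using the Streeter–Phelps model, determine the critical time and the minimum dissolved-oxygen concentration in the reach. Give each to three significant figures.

Mixed DO = (13.5×6.70 + 3.31×2.30)/(13.5+3.31) = 98.06/16.81 = 5.834 mg/L.
Mixed L₀ = (13.5×3.45 + 3.31×217)/(16.81) = 764.8/16.81 = 45.50 mg/L.
Initial deficit D₀ = C_s − DO₀ = 8.58 − 5.834 = 2.746 mg/L.
t_c = (1/0.8690) ln[(1.19/0.321)(1 − 2.746×0.8690/(0.321×45.50))] = 1.151 × ln(3.101) = 1.302 d.
D_c = (0.321/1.19) × 45.50 × e^(−0.321×1.302) = 0.2697 × 45.50 × 0.6583 = 8.080 mg/L.
Minimum DO = 8.58 − 8.080 = 0.5004 mg/L.

t_c ≈ 1.30 d; minimum DO ≈ 0.500 mg/L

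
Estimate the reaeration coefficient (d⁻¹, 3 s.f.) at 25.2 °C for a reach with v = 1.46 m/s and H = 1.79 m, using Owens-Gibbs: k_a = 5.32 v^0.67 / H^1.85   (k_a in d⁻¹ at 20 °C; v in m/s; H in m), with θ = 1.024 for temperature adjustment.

k_a(20) = 5.32 × 1.46^0.67 / 1.79^1.85 = 5.32 × 1.289 / 2.936 = 2.335 d⁻¹.
k_a(25.2) = 2.335 × 1.024^(25.2−20) = 2.335 × 1.131 = 2.641 d⁻¹.

k_a ≈ 2.64 d⁻¹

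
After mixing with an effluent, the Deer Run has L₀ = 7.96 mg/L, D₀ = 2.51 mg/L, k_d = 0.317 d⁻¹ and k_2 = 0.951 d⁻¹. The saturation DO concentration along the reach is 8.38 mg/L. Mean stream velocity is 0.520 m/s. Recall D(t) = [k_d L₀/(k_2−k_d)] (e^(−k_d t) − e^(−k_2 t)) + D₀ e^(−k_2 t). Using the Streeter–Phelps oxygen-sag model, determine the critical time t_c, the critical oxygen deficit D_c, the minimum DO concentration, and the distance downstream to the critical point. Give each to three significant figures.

At the critical point dD/dt = 0, so k_d L₀ e^(−k_d t) = k_2 D. Substituting D(t) from the Streeter–Phelps equation and solving for t gives
t_c = ln[(k_2/k_d)(1 − D₀(k_2−k_d)/(k_d L₀))] / (k_2−k_d).
Here k_2−k_d = 0.6340 d⁻¹ and 1 − D₀(k_2−k_d)/(k_d L₀) = 1 − 2.51×0.6340/(0.317×7.96) = 0.3693, so
t_c = ln(3.000 × 0.3693) / 0.6340 = 0.1026 / 0.6340 = 0.1618 d.
L(t_c) = L₀ e^(−k_d t_c) = 7.96 × 0.9500 = 7.562 mg/L, and at the critical point k_2 D_c = k_d L, so D_c = (0.317/0.951) × 7.562 = 2.521 mg/L.
Minimum DO = C_s − D_c = 8.38 − 2.521 = 5.859 mg/L.
x_c = v t_c = 0.520 m/s × 0.1618 d × 86400 s/d = 7270 m ≈ 7.27 km.

t_c ≈ 0.162 d; D_c ≈ 2.52 mg/L; min DO ≈ 5.86 mg/L; x_c ≈ 7.27 km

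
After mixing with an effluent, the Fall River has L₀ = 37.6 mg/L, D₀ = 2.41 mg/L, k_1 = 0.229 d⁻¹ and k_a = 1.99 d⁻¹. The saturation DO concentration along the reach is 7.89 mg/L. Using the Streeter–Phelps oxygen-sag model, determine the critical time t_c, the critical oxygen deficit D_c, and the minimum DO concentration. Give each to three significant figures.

t_c ≈ 0.842 d; D_c ≈ 3.57 mg/L; min DO ≈ 4.32 mg/L

t_c = [1/(k_a−k_1)] ln[(k_a/k_1)(1 − D₀(k_a−k_1)/(k_1 L₀))]
= [1/(1.99−0.229)] ln[(1.99/0.229)(1 − 2.41×1.761/(0.229×37.6))]
= (1/1.761) ln[8.690 × 0.5071] = 0.5679 × ln(4.407) = 0.5679 × 1.483 = 0.8422 d.
L(t_c) = L₀ e^(−k_1 t_c) = 37.6 × 0.8246 = 31.00 mg/L, and at the critical point k_a D_c = k_1 L, so D_c = (0.229/1.99) × 31.00 = 3.568 mg/L.
Minimum DO = C_s − D_c = 7.89 − 3.568 = 4.322 mg/L.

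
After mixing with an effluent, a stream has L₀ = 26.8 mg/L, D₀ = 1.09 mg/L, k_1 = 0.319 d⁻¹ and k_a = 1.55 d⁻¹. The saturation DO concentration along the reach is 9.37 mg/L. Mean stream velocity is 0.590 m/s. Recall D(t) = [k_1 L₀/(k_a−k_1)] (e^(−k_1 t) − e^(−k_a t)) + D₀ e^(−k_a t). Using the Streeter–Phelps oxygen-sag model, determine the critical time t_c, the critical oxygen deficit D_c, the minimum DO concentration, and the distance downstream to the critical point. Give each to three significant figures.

At the critical point dD/dt = 0, so k_1 L₀ e^(−k_1 t) = k_a D. Substituting D(t) from the Streeter–Phelps equation and solving for t gives
t_c = ln[(k_a/k_1)(1 − D₀(k_a−k_1)/(k_1 L₀))] / (k_a−k_1).
Here k_a−k_1 = 1.231 d⁻¹ and 1 − D₀(k_a−k_1)/(k_1 L₀) = 1 − 1.09×1.231/(0.319×26.8) = 0.8431, so
t_c = ln(4.859 × 0.8431) / 1.231 = 1.410 / 1.231 = 1.145 d.
D_c = (k_1/k_a) L₀ e^(−k_1 t_c) = (0.319/1.55) × 26.8 × e^(−0.319×1.145) = 0.2058 × 26.8 × 0.6939 = 3.827 mg/L.
Minimum DO = C_s − D_c = 9.37 − 3.827 = 5.543 mg/L.
x_c = v t_c = 0.590 m/s × 1.145 d × 86400 s/d = 58390 m ≈ 58.4 km.

t_c ≈ 1.15 d; D_c ≈ 3.83 mg/L; min DO ≈ 5.54 mg/L; x_c ≈ 58.4 km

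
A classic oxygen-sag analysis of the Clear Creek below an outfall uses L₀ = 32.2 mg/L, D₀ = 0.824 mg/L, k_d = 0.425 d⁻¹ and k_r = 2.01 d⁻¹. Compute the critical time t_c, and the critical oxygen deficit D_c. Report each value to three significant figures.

t_c ≈ 0.917 d; D_c ≈ 4.61 mg/L

With k_r/k_d = 4.729 and 1 − D₀(k_r−k_d)/(k_d L₀) = 0.9046,
t_c = ln(4.729 × 0.9046) / (2.01 − 0.425) = ln(4.278) / 1.585 = 1.453/1.585 = 0.9170 d.
L(t_c) = L₀ e^(−k_d t_c) = 32.2 × 0.6772 = 21.81 mg/L, and at the critical point k_r D_c = k_d L, so D_c = (0.425/2.01) × 21.81 = 4.611 mg/L.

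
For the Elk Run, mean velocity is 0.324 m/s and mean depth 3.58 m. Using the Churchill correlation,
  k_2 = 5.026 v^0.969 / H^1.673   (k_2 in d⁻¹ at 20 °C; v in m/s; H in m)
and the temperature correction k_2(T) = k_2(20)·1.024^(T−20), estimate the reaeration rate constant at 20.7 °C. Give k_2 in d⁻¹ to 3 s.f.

k_2 ≈ 0.203 d⁻¹

k_2(20) = 5.026 × 0.324^0.969 / 3.58^1.673 = 5.026 × 0.3355 / 8.446 = 0.1997 d⁻¹.
k_2(20.7) = 0.1997 × 1.024^(20.7−20) = 0.1997 × 1.017 = 0.2030 d⁻¹.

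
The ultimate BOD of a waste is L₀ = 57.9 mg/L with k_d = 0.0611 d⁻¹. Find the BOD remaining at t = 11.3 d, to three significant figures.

L ≈ 29.0 mg/L

L_t = L₀ e^(−k_d t) = 57.9 × e^(−0.0611×11.3) = 57.9 × 0.5014 = 29.03 mg/L.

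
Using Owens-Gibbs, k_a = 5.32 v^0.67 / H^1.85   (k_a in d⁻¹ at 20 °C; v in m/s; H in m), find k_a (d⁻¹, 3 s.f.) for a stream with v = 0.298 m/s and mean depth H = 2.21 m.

k_a ≈ 0.545 d⁻¹

k_a = 5.32 × 0.298^0.67 / 2.21^1.85 = 5.32 × 0.4443 / 4.336 = 0.5451 d⁻¹.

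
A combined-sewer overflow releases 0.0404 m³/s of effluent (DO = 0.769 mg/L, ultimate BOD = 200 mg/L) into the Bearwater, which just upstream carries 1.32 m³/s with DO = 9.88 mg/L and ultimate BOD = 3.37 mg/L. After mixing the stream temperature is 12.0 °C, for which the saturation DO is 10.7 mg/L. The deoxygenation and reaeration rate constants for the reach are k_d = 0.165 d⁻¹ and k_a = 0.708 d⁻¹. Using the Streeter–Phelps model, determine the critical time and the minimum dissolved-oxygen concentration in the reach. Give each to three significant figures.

Mixed DO = (1.32×9.88 + 0.0404×0.769)/(1.32+0.0404) = 13.07/1.360 = 9.609 mg/L.
Mixed L₀ = (1.32×3.37 + 0.0404×200)/(1.360) = 12.53/1.360 = 9.209 mg/L.
Initial deficit D₀ = C_s − DO₀ = 10.7 − 9.609 = 1.091 mg/L.
t_c = (1/0.5430) ln[(0.708/0.165)(1 − 1.091×0.5430/(0.165×9.209))] = 1.842 × ln(2.619) = 1.773 d.
D_c = (0.165/0.708) × 9.209 × e^(−0.165×1.773) = 0.2331 × 9.209 × 0.7464 = 1.602 mg/L.
Minimum DO = 10.7 − 1.602 = 9.098 mg/L.

t_c ≈ 1.77 d; minimum DO ≈ 9.10 mg/L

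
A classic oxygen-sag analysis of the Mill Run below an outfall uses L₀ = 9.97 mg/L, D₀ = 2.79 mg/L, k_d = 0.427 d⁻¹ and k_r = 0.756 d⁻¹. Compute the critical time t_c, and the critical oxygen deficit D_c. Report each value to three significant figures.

t_c = [1/(k_r−k_d)] ln[(k_r/k_d)(1 − D₀(k_r−k_d)/(k_d L₀))]
= [1/(0.756−0.427)] ln[(0.756/0.427)(1 − 2.79×0.3290/(0.427×9.97))]
= (1/0.3290) ln[1.770 × 0.7844] = 3.040 × ln(1.389) = 3.040 × 0.3284 = 0.9982 d.
L(t_c) = L₀ e^(−k_d t_c) = 9.97 × 0.6530 = 6.510 mg/L, and at the critical point k_r D_c = k_d L, so D_c = (0.427/0.756) × 6.510 = 3.677 mg/L.

t_c ≈ 0.998 d; D_c ≈ 3.68 mg/L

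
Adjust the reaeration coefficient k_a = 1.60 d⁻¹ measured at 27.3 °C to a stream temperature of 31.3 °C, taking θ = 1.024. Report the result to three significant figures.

k_a ≈ 1.76 d⁻¹

k_a(T₂) = k_a(T₁) · θ^(T₂−T₁) = 1.60 × 1.024^(31.3−27.3)
= 1.60 × 1.024^4.00 = 1.60 × 1.100 = 1.759 d⁻¹.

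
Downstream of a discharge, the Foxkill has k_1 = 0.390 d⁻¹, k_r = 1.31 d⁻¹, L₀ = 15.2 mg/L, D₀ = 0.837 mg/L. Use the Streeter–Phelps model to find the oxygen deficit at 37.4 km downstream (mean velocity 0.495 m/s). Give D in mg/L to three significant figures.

D ≈ 2.80 mg/L

Travel time t = x/v = 37.4 km / (0.495 m/s) = 37400 m / 0.495 m/s = 75560 s = 0.8745 d.
k_1 L₀/(k_r−k_1) = 0.390×15.2/(1.31−0.390) = 5.928/0.9200 = 6.443 mg/L.
e^(−k_1 t) = e^(−0.390×0.8745) = 0.7110; e^(−k_r t) = e^(−1.31×0.8745) = 0.3180.
D = 6.443 × (0.7110 − 0.3180) + 0.837 × 0.3180 = 2.532 + 0.2662 = 2.798 mg/L.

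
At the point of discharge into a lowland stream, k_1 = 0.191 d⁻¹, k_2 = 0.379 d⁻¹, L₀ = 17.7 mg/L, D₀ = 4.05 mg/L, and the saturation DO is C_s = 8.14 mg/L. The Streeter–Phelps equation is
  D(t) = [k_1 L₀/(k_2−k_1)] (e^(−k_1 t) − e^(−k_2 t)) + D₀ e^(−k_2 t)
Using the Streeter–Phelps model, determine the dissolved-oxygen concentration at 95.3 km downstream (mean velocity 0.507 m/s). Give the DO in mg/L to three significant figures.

DO ≈ 2.38 mg/L

Travel time t = x/v = 95.3 km / (0.507 m/s) = 95300 m / 0.507 m/s = 188000 s = 2.176 d.
k_1 L₀/(k_2−k_1) = 0.191×17.7/(0.379−0.191) = 3.381/0.1880 = 17.98 mg/L.
e^(−k_1 t) = e^(−0.191×2.176) = 0.6600; e^(−k_2 t) = e^(−0.379×2.176) = 0.4384.
D = 17.98 × (0.6600 − 0.4384) + 4.05 × 0.4384 = 3.984 + 1.776 = 5.760 mg/L.
DO = C_s − D = 8.14 − 5.760 = 2.380 mg/L.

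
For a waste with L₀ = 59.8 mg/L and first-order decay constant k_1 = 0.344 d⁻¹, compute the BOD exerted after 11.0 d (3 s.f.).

y ≈ 58.4 mg/L

y_t = L₀(1 − e^(−k_1 t)) = 59.8 × (1 − e^(−0.344×11.0))
= 59.8 × (1 − 0.02273) = 59.8 × 0.9773 = 58.44 mg/L.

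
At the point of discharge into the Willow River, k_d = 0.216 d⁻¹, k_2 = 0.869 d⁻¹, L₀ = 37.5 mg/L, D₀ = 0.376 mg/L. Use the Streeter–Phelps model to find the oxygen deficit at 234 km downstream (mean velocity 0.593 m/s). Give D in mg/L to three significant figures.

Travel time t = x/v = 234 km / (0.593 m/s) = 234000 m / 0.593 m/s = 394600 s = 4.567 d.
k_d L₀/(k_2−k_d) = 0.216×37.5/(0.869−0.216) = 8.100/0.6530 = 12.40 mg/L.
e^(−k_d t) = e^(−0.216×4.567) = 0.3729; e^(−k_2 t) = e^(−0.869×4.567) = 0.01889.
D = 12.40 × (0.3729 − 0.01889) + 0.376 × 0.01889 = 4.391 + 0.007104 = 4.398 mg/L.

D ≈ 4.40 mg/L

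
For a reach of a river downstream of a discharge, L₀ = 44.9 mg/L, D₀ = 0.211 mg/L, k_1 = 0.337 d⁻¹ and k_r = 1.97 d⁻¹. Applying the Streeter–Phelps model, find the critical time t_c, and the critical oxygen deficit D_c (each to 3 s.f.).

t_c ≈ 1.07 d; D_c ≈ 5.36 mg/L

t_c = [1/(k_r−k_1)] ln[(k_r/k_1)(1 − D₀(k_r−k_1)/(k_1 L₀))]
= [1/(1.97−0.337)] ln[(1.97/0.337)(1 − 0.211×1.633/(0.337×44.9))]
= (1/1.633) ln[5.846 × 0.9772] = 0.6124 × ln(5.713) = 0.6124 × 1.743 = 1.067 d.
D_c = (k_1/k_r) L₀ e^(−k_1 t_c) = (0.337/1.97) × 44.9 × e^(−0.337×1.067) = 0.1711 × 44.9 × 0.6979 = 5.361 mg/L.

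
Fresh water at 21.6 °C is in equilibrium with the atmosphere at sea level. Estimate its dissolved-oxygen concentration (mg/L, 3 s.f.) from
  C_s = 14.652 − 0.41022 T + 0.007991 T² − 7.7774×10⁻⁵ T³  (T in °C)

C_s ≈ 8.74 mg/L

C_s = 14.652 − 0.41022×21.6 + 0.007991×21.6² − 7.7774×10⁻⁵×21.6³ = 8.736 mg/L.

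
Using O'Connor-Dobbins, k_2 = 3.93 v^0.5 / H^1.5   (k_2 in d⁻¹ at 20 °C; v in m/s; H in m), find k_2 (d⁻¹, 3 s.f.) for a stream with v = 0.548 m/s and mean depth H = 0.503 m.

k_2 = 3.93 × 0.548^0.5 / 0.503^1.5 = 3.93 × 0.7403 / 0.3567 = 8.155 d⁻¹.

k_2 ≈ 8.16 d⁻¹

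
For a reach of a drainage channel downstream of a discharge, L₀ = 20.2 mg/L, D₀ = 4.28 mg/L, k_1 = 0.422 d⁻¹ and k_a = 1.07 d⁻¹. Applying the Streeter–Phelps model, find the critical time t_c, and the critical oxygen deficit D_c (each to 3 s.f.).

t_c = [1/(k_a−k_1)] ln[(k_a/k_1)(1 − D₀(k_a−k_1)/(k_1 L₀))]
= [1/(1.07−0.422)] ln[(1.07/0.422)(1 − 4.28×0.6480/(0.422×20.2))]
= (1/0.6480) ln[2.536 × 0.6746] = 1.543 × ln(1.711) = 1.543 × 0.5368 = 0.8285 d.
D_c = (k_1/k_a) L₀ e^(−k_1 t_c) = (0.422/1.07) × 20.2 × e^(−0.422×0.8285) = 0.3944 × 20.2 × 0.7050 = 5.616 mg/L.

t_c ≈ 0.828 d; D_c ≈ 5.62 mg/L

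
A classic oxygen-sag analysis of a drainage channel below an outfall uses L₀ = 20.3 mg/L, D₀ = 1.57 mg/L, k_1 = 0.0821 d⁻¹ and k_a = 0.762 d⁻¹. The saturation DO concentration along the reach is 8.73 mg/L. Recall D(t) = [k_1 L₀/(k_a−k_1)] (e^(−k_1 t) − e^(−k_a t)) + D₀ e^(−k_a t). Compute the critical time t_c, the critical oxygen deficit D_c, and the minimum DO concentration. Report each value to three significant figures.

t_c = [1/(k_a−k_1)] ln[(k_a/k_1)(1 − D₀(k_a−k_1)/(k_1 L₀))]
= [1/(0.762−0.0821)] ln[(0.762/0.0821)(1 − 1.57×0.6799/(0.0821×20.3))]
= (1/0.6799) ln[9.281 × 0.3595] = 1.471 × ln(3.337) = 1.471 × 1.205 = 1.772 d.
L(t_c) = L₀ e^(−k_1 t_c) = 20.3 × 0.8646 = 17.55 mg/L, and at the critical point k_a D_c = k_1 L, so D_c = (0.0821/0.762) × 17.55 = 1.891 mg/L.
Minimum DO = C_s − D_c = 8.73 − 1.891 = 6.839 mg/L.

t_c ≈ 1.77 d; D_c ≈ 1.89 mg/L; min DO ≈ 6.84 mg/L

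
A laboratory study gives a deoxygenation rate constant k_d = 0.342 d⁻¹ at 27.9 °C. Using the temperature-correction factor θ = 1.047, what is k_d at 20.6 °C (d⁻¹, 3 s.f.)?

k_d(T₂) = k_d(T₁) · θ^(T₂−T₁) = 0.342 × 1.047^(20.6−27.9)
= 0.342 × 1.047^-7.30 = 0.342 × 0.7151 = 0.2446 d⁻¹.

k_d ≈ 0.245 d⁻¹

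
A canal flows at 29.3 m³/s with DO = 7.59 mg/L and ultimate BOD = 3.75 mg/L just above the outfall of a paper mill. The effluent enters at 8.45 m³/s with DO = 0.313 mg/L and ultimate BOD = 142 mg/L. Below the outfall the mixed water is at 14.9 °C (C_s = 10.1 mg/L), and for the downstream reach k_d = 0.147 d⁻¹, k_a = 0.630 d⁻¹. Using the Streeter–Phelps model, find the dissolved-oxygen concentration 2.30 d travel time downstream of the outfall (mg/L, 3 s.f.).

Mixed DO = (29.3×7.59 + 8.45×0.313)/(29.3+8.45) = 225.0/37.75 = 5.961 mg/L.
Mixed L₀ = (29.3×3.75 + 8.45×142)/(37.75) = 1310/37.75 = 34.70 mg/L.
Initial deficit D₀ = C_s − DO₀ = 10.1 − 5.961 = 4.139 mg/L.
D(2.30) = [0.147×34.70/(0.630−0.147)](e^(−0.147×2.30) − e^(−0.630×2.30)) + 4.139 e^(−0.630×2.30)
= 10.56 × (0.7131 − 0.2348) + 4.139 × 0.2348 = 6.023 mg/L.
DO = 10.1 − 6.023 = 4.077 mg/L.

DO ≈ 4.08 mg/L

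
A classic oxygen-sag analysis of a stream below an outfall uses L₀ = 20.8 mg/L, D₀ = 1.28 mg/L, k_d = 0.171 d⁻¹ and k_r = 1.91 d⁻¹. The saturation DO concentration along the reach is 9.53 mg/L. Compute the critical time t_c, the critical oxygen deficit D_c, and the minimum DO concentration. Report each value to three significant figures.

With k_r/k_d = 11.17 and 1 − D₀(k_r−k_d)/(k_d L₀) = 0.3742,
t_c = ln(11.17 × 0.3742) / (1.91 − 0.171) = ln(4.179) / 1.739 = 1.430/1.739 = 0.8224 d.
L(t_c) = L₀ e^(−k_d t_c) = 20.8 × 0.8688 = 18.07 mg/L, and at the critical point k_r D_c = k_d L, so D_c = (0.171/1.91) × 18.07 = 1.618 mg/L.
Minimum DO = C_s − D_c = 9.53 − 1.618 = 7.912 mg/L.

t_c ≈ 0.822 d; D_c ≈ 1.62 mg/L; min DO ≈ 7.91 mg/L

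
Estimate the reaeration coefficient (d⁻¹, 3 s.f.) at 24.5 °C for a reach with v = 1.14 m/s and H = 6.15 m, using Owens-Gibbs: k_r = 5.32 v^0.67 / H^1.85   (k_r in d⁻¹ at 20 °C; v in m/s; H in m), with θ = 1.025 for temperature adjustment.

k_r(20) = 5.32 × 1.14^0.67 / 6.15^1.85 = 5.32 × 1.092 / 28.80 = 0.2017 d⁻¹.
k_r(24.5) = 0.2017 × 1.025^(24.5−20) = 0.2017 × 1.118 = 0.2254 d⁻¹.

k_r ≈ 0.225 d⁻¹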